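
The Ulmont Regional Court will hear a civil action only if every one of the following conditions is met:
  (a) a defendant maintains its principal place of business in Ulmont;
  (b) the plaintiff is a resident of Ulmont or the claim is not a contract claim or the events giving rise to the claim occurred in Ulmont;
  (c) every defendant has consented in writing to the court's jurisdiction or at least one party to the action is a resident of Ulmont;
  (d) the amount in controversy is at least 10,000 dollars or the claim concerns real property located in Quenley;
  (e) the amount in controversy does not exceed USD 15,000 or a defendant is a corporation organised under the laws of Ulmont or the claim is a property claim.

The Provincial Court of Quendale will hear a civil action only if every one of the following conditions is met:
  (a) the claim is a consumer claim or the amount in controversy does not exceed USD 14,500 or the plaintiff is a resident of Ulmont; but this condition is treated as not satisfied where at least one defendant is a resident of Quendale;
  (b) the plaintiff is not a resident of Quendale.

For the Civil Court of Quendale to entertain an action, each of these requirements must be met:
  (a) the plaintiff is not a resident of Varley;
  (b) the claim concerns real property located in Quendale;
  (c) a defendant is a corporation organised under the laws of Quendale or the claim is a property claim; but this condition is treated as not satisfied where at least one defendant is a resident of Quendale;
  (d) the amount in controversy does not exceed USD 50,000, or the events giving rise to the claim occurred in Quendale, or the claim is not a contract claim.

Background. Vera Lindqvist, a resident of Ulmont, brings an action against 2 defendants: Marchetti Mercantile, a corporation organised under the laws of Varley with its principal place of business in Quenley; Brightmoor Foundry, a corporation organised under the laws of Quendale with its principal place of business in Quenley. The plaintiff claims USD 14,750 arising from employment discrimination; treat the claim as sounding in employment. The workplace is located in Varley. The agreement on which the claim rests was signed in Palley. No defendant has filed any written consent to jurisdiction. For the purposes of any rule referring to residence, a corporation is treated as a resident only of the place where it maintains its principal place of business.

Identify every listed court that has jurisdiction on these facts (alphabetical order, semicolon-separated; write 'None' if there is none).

the Provincial Court of Quendale

The Ulmont Regional Court:
  (a) The corporate defendant(s) have their principal place of business in Quenley, not Ulmont. Fails.
  (b) The plaintiff resides in Ulmont, which satisfies one of the alternatives. Met.
  (c) Vera Lindqvist resides in Ulmont, which satisfies one of the alternatives. Met.
  (d) The amount in controversy is $14,750, which meets the 10,000 dollars floor, which satisfies one of the alternatives. Condition met.
  (e) The amount in controversy is 14,750 dollars, within the $15,000 ceiling, so one alternative holds. Met.
  → No jurisdiction.
The Provincial Court of Quendale:
  (a) The plaintiff resides in Ulmont, so this disjunct is met. And the carve-out is inapplicable — no defendant resides in Quendale (they reside in Quenley, Quenley). Satisfied.
  (b) The plaintiff resides in Ulmont, which is not Quendale. Condition met.
  → Every requirement is satisfied — jurisdiction.
The Civil Court of Quendale:
  (a) The plaintiff resides in Ulmont, which is not Varley. Satisfied.
  (b) The claim does not concern real property. Fails.
  (c) Brightmoor Foundry is organised under the laws of Quendale, so one alternative holds. The exception is not triggered, since no defendant resides in Quendale (they reside in Quenley, Quenley). Satisfied.
  (d) The amount in controversy is $14,750, within the $50,000 ceiling, which satisfies one of the alternatives. Met.
  → Not every requirement is met — no jurisdiction.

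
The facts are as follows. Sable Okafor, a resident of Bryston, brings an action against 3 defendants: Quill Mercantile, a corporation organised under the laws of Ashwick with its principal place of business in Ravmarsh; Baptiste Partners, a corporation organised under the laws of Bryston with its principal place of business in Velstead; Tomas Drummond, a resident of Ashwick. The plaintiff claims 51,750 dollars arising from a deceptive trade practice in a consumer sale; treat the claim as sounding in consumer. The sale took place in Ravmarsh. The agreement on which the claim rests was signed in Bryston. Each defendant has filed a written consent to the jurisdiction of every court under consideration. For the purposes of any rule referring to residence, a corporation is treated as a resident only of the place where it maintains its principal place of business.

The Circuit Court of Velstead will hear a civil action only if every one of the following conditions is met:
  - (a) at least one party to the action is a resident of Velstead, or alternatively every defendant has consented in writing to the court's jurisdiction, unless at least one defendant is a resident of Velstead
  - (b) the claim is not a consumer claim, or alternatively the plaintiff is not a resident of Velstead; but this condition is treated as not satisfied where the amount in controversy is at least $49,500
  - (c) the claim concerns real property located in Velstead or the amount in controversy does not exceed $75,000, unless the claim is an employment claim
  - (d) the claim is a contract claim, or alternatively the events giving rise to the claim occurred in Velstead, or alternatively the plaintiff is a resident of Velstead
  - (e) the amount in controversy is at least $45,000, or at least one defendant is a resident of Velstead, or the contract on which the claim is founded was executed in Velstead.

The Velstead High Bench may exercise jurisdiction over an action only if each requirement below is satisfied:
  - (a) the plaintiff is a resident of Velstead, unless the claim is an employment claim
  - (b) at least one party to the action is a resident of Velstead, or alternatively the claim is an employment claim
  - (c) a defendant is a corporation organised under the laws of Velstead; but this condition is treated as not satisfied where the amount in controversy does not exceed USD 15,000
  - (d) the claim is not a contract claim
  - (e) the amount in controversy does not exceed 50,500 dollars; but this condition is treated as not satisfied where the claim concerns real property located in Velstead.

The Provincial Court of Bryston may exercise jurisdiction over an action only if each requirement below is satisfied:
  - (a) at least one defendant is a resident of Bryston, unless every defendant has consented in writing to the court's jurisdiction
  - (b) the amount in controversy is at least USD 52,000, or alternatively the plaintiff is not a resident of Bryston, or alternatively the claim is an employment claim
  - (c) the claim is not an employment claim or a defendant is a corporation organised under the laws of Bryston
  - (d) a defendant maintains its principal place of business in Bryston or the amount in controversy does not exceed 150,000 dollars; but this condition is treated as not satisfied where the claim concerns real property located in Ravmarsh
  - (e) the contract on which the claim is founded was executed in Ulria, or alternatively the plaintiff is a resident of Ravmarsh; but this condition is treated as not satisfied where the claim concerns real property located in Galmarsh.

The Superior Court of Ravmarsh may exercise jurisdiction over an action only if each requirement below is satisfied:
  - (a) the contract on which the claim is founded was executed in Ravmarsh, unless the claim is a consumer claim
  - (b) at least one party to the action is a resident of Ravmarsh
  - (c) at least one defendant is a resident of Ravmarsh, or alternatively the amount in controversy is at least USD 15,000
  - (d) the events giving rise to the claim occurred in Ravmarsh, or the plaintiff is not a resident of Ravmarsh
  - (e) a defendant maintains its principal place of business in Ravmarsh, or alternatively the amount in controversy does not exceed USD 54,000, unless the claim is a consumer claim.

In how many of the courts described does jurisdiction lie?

The Circuit Court of Velstead:
  (a) Baptiste Partners resides in Velstead, so one alternative holds. Met.
  (b) The plaintiff resides in Bryston, which is not Velstead, which satisfies one of the alternatives. But the amount in controversy is $51,750, which meets the 49,500 dollars floor, triggering the carve-out and defeating this condition. Condition not met.
  (c) The amount in controversy is 51,750 dollars, within the USD 75,000 ceiling, so this disjunct is met. Met.
  (d) The claim is a consumer claim, not a contract claim; the operative events occurred in Ravmarsh, not Velstead; the plaintiff resides in Bryston, not Velstead — no alternative holds. Not satisfied.
  (e) The amount in controversy is USD 51,750, which meets the USD 45,000 floor, so one alternative holds. Satisfied.
  → Not every requirement is met — no jurisdiction.
The Velstead High Bench:
  (a) The plaintiff resides in Bryston, not Velstead. The proviso offers no rescue either, since the claim is a consumer claim, not an employment claim. Not satisfied.
  (b) Baptiste Partners resides in Velstead, which satisfies one of the alternatives. Condition met.
  (c) The corporate defendant(s) are organised in Ashwick, Bryston, not Velstead. Not met.
  (d) The claim is a consumer claim, not a contract claim. Condition met.
  (e) The amount in controversy is USD 51,750, above the USD 50,500 ceiling. Fails.
  → The court lacks jurisdiction.
The Provincial Court of Bryston:
  (a) No defendant resides in Bryston (they reside in Ravmarsh, Velstead, Ashwick). The proviso rescues it, though: every defendant has filed written consent. Condition met.
  (b) The amount in controversy is 51,750 dollars, below the 52,000 dollars floor; the plaintiff resides in Bryston; the claim is a consumer claim, not an employment claim — none of the alternatives is met. Condition not met.
  (c) The claim is a consumer claim, not an employment claim, so one alternative holds. Condition met.
  (d) The amount in controversy is $51,750, within the $150,000 ceiling, so one alternative holds. The exception is not triggered, since the claim does not concern real property. Condition met.
  (e) The contract was executed in Bryston, not Ulria; the plaintiff resides in Bryston, not Ravmarsh — none of the alternatives is met. Not satisfied.
  → At least one condition fails; no jurisdiction.
The Superior Court of Ravmarsh:
  (a) The contract was executed in Bryston, not Ravmarsh. The proviso rescues it, though: the claim is a consumer claim. Condition met.
  (b) Quill Mercantile resides in Ravmarsh. Satisfied.
  (c) Quill Mercantile resides in Ravmarsh, so this disjunct is met. Condition met.
  (d) The operative events occurred in Ravmarsh, so this disjunct is met. Condition met.
  (e) Quill Mercantile has its principal place of business in Ravmarsh, so this disjunct is met. Satisfied.
  → The court has jurisdiction.
Courts with jurisdiction: the Superior Court of Ravmarsh — 1 in total.

1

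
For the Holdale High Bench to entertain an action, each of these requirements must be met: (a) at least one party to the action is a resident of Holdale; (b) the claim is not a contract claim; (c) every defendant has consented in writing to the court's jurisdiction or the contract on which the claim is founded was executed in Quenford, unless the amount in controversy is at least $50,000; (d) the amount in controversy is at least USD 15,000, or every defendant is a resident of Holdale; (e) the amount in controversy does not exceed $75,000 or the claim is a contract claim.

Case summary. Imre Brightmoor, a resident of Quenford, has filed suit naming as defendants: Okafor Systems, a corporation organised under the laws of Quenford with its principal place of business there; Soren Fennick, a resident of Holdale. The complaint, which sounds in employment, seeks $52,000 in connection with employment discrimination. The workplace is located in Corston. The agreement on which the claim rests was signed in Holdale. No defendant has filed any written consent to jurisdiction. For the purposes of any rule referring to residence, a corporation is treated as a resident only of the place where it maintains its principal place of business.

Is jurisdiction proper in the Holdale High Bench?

Yes

The Holdale High Bench:
  (a) Soren Fennick resides in Holdale. Met.
  (b) The claim is an employment claim, not a contract claim. Condition met.
  (c) No such written consent has been filed; the contract was executed in Holdale, not Quenford — none of the alternatives is met. However, the amount in controversy is $52,000, which meets the $50,000 floor, so the 'unless' proviso supplies this condition. Condition met.
  (d) The amount in controversy is USD 52,000, which meets the 15,000 dollars floor, so one alternative holds. Met.
  (e) The amount in controversy is 52,000 dollars, within the $75,000 ceiling, so one alternative holds. Satisfied.
  → The court has jurisdiction.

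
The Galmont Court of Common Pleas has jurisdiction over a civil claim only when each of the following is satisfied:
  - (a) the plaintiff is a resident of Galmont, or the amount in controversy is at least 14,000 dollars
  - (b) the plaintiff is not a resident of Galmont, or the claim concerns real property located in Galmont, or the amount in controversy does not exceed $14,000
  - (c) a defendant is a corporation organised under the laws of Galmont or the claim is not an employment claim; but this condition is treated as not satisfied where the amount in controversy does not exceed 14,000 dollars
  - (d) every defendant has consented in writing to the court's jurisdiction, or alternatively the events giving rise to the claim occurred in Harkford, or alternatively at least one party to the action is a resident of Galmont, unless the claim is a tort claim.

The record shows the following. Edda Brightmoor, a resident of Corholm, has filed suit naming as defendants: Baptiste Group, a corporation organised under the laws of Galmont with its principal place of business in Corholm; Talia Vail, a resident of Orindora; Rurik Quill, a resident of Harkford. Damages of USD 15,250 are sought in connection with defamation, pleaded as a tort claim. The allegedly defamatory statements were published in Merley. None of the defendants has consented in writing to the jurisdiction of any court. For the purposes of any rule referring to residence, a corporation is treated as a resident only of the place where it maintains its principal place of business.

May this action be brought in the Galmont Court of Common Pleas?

Yes

The Galmont Court of Common Pleas:
  (a) The amount in controversy is $15,250, which meets the $14,000 floor — that alternative is enough. Condition met.
  (b) The plaintiff resides in Corholm, which is not Galmont — that alternative is enough. Met.
  (c) Baptiste Group is organised under the laws of Galmont, which satisfies one of the alternatives. The exception is not triggered, since the amount in controversy is $15,250, above the USD 14,000 ceiling. Condition met.
  (d) No such written consent has been filed; the operative events occurred in Merley, not Harkford; no party resides in Galmont — none of the alternatives is met. The proviso rescues it, though: the claim is a tort claim. Condition met.
  → All conditions met; jurisdiction exists.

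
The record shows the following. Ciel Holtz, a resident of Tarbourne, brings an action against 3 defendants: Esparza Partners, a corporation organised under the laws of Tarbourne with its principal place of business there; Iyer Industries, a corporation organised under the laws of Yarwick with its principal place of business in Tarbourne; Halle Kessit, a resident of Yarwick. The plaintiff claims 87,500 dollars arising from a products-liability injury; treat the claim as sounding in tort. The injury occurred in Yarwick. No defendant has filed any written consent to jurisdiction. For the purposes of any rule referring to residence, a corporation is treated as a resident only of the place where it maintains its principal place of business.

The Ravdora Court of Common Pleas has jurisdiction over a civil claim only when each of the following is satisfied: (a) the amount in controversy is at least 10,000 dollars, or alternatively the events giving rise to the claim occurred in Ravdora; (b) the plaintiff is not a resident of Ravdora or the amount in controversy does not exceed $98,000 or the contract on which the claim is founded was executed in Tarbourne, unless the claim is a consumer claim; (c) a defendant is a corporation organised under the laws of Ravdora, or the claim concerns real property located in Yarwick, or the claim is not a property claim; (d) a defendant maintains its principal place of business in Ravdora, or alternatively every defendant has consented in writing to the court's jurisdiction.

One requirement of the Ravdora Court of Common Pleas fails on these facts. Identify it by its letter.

The Ravdora Court of Common Pleas:
  (a) The amount in controversy is USD 87,500, which meets the $10,000 floor, so this disjunct is met. Condition met.
  (b) The plaintiff resides in Tarbourne, which is not Ravdora — that alternative is enough. Condition met.
  (c) The claim is a tort claim, not a property claim — that alternative is enough. Satisfied.
  (d) The corporate defendant(s) have their principal place of business in Tarbourne, not Ravdora; no such written consent has been filed — no alternative holds. Condition not met.
Only condition (d) fails.

(d)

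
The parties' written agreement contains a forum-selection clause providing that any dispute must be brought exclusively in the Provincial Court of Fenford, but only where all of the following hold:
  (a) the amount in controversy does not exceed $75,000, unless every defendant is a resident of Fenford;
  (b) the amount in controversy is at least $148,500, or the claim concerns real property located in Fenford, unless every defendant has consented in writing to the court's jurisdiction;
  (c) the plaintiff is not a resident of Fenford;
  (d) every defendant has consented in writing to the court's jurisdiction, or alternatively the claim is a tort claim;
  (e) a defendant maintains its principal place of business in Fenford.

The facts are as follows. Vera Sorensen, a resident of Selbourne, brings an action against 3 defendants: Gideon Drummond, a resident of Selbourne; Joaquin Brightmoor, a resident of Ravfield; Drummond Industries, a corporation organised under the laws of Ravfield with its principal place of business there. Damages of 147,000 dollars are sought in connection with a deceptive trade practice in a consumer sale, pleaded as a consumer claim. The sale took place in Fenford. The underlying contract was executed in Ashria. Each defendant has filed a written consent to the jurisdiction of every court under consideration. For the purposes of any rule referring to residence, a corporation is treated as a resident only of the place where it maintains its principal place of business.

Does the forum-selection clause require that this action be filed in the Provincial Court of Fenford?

The Provincial Court of Fenford:
  (a) The amount in controversy is 147,000 dollars, above the USD 75,000 ceiling. And the defendants reside as follows — Gideon Drummond in Selbourne, Joaquin Brightmoor in Ravfield, Drummond Industries in Ravfield — not all in Fenford, so the proviso does not save it. Condition not met.
  (b) The amount in controversy is USD 147,000, below the USD 148,500 floor; the claim does not concern real property — none of the alternatives is met. But every defendant has filed written consent, and the 'unless' clause therefore excuses the requirement. Satisfied.
  (c) The plaintiff resides in Selbourne, which is not Fenford. Condition met.
  (d) Every defendant has filed written consent, which satisfies one of the alternatives. Met.
  (e) The corporate defendant(s) have their principal place of business in Ravfield, not Fenford. Condition not met.
  → The clause does not apply.

No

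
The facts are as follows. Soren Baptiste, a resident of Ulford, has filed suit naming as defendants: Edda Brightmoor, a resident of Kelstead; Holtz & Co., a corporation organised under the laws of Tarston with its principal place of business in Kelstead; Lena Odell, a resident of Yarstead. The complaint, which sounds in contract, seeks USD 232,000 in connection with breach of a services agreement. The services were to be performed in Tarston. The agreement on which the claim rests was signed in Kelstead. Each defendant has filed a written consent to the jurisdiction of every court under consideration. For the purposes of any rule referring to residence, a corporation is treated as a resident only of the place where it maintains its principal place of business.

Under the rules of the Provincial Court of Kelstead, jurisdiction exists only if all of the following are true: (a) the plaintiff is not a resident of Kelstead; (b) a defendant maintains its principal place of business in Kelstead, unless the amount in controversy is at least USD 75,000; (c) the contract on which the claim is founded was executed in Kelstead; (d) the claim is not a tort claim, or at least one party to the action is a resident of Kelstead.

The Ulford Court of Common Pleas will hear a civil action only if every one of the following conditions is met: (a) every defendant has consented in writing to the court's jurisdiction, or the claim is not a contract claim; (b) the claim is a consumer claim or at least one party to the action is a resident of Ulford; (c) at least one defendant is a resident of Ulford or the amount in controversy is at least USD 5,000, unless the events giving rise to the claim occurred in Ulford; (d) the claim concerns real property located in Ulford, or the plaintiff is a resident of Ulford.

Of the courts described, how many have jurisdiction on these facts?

The Provincial Court of Kelstead:
  (a) The plaintiff resides in Ulford, which is not Kelstead. Satisfied.
  (b) Holtz & Co. has its principal place of business in Kelstead. Condition met.
  (c) The contract was executed in Kelstead. Condition met.
  (d) The claim is a contract claim, not a tort claim, which satisfies one of the alternatives. Met.
  → Every requirement is satisfied — jurisdiction.
The Ulford Court of Common Pleas:
  (a) Every defendant has filed written consent, so one alternative holds. Condition met.
  (b) Soren Baptiste resides in Ulford, which satisfies one of the alternatives. Satisfied.
  (c) The amount in controversy is $232,000, which meets the 5,000 dollars floor — that alternative is enough. Condition met.
  (d) The plaintiff resides in Ulford, so this disjunct is met. Met.
  → Every requirement is satisfied — jurisdiction.
Courts with jurisdiction: the Provincial Court of Kelstead, the Ulford Court of Common Pleas — 2 in total.

2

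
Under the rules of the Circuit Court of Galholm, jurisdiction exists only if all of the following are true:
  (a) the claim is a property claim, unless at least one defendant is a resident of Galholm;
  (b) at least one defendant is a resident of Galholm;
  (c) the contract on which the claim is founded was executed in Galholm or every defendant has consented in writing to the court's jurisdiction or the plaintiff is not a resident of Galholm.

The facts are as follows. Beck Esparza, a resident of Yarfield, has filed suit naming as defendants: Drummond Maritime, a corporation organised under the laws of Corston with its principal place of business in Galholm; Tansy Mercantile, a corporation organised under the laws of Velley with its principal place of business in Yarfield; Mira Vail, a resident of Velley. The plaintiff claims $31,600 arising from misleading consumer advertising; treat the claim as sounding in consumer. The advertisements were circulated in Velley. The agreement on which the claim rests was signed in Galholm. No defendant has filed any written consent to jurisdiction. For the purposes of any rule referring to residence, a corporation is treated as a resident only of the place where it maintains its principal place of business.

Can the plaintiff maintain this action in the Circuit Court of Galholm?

Yes

The Circuit Court of Galholm:
  (a) The claim is a consumer claim, not a property claim. The proviso rescues it, though: Drummond Maritime resides in Galholm. Condition met.
  (b) Drummond Maritime resides in Galholm. Condition met.
  (c) The contract was executed in Galholm, so one alternative holds. Condition met.
  → The court has jurisdiction.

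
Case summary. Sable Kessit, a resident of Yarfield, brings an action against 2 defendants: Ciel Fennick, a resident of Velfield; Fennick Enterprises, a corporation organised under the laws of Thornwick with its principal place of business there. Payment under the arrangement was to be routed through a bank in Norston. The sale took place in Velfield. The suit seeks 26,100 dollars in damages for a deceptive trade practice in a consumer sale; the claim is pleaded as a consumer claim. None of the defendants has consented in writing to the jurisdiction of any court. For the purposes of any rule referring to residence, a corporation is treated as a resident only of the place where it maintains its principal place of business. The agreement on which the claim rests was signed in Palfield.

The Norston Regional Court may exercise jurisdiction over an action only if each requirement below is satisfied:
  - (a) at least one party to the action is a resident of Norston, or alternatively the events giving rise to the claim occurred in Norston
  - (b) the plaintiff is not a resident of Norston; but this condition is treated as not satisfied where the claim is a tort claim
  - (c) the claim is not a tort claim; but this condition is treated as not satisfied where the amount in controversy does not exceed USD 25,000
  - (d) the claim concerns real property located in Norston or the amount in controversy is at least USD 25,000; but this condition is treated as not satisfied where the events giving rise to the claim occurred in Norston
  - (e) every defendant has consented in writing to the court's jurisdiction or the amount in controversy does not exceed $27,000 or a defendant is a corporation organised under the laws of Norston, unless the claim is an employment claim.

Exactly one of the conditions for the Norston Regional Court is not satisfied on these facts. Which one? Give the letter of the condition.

The Norston Regional Court:
  (a) No party resides in Norston; the operative events occurred in Velfield, not Norston — none of the alternatives is met. Fails.
  (b) The plaintiff resides in Yarfield, which is not Norston. The carve-out does not apply: the claim is a consumer claim, not a tort claim. Met.
  (c) The claim is a consumer claim, not a tort claim. And the carve-out is inapplicable — the amount in controversy is USD 26,100, above the 25,000 dollars ceiling. Condition met.
  (d) The amount in controversy is USD 26,100, which meets the 25,000 dollars floor, so this disjunct is met. The exception is not triggered, since the operative events occurred in Velfield, not Norston. Met.
  (e) The amount in controversy is 26,100 dollars, within the USD 27,000 ceiling, which satisfies one of the alternatives. Satisfied.
Only condition (a) fails.

(a)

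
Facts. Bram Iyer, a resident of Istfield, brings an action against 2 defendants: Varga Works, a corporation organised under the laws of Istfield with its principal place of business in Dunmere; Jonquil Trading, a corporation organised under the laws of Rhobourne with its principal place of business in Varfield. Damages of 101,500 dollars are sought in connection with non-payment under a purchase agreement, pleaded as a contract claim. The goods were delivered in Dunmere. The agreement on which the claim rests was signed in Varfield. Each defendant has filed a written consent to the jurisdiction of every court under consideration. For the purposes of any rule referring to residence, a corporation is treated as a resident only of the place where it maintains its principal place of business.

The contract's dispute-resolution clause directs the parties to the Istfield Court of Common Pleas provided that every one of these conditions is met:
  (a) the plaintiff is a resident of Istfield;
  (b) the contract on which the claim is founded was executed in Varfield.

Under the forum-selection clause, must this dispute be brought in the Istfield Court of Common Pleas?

Yes

The Istfield Court of Common Pleas:
  (a) The plaintiff resides in Istfield. Met.
  (b) The contract was executed in Varfield. Satisfied.
  → The clause applies.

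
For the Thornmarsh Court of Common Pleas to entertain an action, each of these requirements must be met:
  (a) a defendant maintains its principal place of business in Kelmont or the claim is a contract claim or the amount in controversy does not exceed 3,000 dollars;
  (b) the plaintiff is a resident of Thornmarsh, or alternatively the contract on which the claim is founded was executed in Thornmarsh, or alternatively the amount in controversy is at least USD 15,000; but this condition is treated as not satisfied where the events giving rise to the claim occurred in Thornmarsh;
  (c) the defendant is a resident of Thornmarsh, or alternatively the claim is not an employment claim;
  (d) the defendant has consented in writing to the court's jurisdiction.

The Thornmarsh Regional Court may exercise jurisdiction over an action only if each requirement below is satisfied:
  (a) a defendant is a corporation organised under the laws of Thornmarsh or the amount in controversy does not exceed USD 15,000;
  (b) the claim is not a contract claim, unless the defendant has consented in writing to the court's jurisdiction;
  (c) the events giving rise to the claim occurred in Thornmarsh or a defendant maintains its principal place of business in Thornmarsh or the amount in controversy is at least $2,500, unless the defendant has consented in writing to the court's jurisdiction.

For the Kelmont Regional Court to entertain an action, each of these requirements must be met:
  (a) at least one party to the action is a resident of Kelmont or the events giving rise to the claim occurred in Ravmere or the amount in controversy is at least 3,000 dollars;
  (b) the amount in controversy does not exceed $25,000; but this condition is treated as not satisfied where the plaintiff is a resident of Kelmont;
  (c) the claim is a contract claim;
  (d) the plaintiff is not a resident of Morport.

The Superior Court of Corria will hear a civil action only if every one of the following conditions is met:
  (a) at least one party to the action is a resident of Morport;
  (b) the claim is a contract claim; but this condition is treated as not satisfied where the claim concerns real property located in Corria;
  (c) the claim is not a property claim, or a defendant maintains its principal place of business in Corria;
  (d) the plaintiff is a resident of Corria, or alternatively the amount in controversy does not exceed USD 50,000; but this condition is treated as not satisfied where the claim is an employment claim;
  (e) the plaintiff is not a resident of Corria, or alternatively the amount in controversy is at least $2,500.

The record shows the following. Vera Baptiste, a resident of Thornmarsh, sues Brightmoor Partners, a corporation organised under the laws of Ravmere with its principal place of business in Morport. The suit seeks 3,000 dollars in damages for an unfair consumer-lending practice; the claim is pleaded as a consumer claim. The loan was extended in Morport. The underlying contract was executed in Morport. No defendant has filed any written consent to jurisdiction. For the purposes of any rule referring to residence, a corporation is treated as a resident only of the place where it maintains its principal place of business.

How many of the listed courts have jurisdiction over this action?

1

The Thornmarsh Court of Common Pleas:
  (a) The amount in controversy is 3,000 dollars, within the 3,000 dollars ceiling, so one alternative holds. Met.
  (b) The plaintiff resides in Thornmarsh, which satisfies one of the alternatives. And the carve-out is inapplicable — the operative events occurred in Morport, not Thornmarsh. Met.
  (c) The claim is a consumer claim, not an employment claim, so this disjunct is met. Met.
  (d) No such written consent has been filed. Not met.
  → The court lacks jurisdiction.
The Thornmarsh Regional Court:
  (a) The amount in controversy is $3,000, within the $15,000 ceiling, so this disjunct is met. Satisfied.
  (b) The claim is a consumer claim, not a contract claim. Met.
  (c) The amount in controversy is $3,000, which meets the $2,500 floor, which satisfies one of the alternatives. Satisfied.
  → Every requirement is satisfied — jurisdiction.
The Kelmont Regional Court:
  (a) The amount in controversy is USD 3,000, which meets the $3,000 floor, so this disjunct is met. Satisfied.
  (b) The amount in controversy is $3,000, within the 25,000 dollars ceiling. The exception is not triggered, since the plaintiff resides in Thornmarsh, not Kelmont. Satisfied.
  (c) The claim is a consumer claim, not a contract claim. Condition not met.
  (d) The plaintiff resides in Thornmarsh, which is not Morport. Met.
  → Not every requirement is met — no jurisdiction.
The Superior Court of Corria:
  (a) Brightmoor Partners resides in Morport. Condition met.
  (b) The claim is a consumer claim, not a contract claim. Not met.
  (c) The claim is a consumer claim, not a property claim, which satisfies one of the alternatives. Satisfied.
  (d) The amount in controversy is $3,000, within the USD 50,000 ceiling, so this disjunct is met. And the carve-out is inapplicable — the claim is a consumer claim, not an employment claim. Satisfied.
  (e) The plaintiff resides in Thornmarsh, which is not Corria, so one alternative holds. Met.
  → The court lacks jurisdiction.
Courts with jurisdiction: the Thornmarsh Regional Court — 1 in total.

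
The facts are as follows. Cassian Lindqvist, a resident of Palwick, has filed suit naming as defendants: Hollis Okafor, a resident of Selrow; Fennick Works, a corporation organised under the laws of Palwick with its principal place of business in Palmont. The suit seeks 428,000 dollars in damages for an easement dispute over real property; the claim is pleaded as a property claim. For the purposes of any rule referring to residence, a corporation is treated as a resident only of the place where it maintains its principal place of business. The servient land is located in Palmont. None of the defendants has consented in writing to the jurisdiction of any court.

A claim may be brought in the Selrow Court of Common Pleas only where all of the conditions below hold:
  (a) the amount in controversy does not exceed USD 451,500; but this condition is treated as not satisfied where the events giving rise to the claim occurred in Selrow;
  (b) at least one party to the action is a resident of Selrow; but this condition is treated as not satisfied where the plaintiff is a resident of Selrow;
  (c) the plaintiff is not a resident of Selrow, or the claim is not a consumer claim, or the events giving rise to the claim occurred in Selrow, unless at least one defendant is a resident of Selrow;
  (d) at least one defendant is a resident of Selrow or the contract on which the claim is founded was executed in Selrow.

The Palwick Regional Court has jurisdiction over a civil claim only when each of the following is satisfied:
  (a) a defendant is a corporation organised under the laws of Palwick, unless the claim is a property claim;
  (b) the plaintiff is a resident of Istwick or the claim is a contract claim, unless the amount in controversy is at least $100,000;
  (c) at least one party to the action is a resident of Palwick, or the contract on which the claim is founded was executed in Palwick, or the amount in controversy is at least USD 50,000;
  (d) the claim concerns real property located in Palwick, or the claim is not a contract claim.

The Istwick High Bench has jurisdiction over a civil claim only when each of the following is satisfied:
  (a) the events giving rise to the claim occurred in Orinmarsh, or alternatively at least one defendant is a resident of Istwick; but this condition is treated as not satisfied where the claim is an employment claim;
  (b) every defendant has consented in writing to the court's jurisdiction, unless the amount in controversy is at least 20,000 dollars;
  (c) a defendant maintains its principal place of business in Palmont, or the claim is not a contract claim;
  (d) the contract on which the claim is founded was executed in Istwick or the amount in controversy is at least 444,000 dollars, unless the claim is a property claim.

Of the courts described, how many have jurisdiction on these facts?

The Selrow Court of Common Pleas:
  (a) The amount in controversy is $428,000, within the 451,500 dollars ceiling. The carve-out does not apply: the operative events occurred in Palmont, not Selrow. Met.
  (b) Hollis Okafor resides in Selrow. And the carve-out is inapplicable — the plaintiff resides in Palwick, not Selrow. Met.
  (c) The plaintiff resides in Palwick, which is not Selrow, which satisfies one of the alternatives. Satisfied.
  (d) Hollis Okafor resides in Selrow — that alternative is enough. Satisfied.
  → The court has jurisdiction.
The Palwick Regional Court:
  (a) Fennick Works is organised under the laws of Palwick. Condition met.
  (b) The plaintiff resides in Palwick, not Istwick; the claim is a property claim, not a contract claim — none of the alternatives is met. The proviso rescues it, though: the amount in controversy is 428,000 dollars, which meets the USD 100,000 floor. Condition met.
  (c) Cassian Lindqvist resides in Palwick — that alternative is enough. Condition met.
  (d) The claim is a property claim, not a contract claim — that alternative is enough. Met.
  → Every requirement is satisfied — jurisdiction.
The Istwick High Bench:
  (a) The operative events occurred in Palmont, not Orinmarsh; no defendant resides in Istwick (they reside in Selrow, Palmont) — no alternative holds. Not satisfied.
  (b) No such written consent has been filed. The proviso rescues it, though: the amount in controversy is $428,000, which meets the 20,000 dollars floor. Condition met.
  (c) Fennick Works has its principal place of business in Palmont, which satisfies one of the alternatives. Met.
  (d) No contract (and hence no place of execution) is alleged; the amount in controversy is $428,000, below the USD 444,000 floor — every alternative fails. The proviso rescues it, though: the claim is a property claim. Met.
  → The court lacks jurisdiction.
Courts with jurisdiction: the Selrow Court of Common Pleas, the Palwick Regional Court — 2 in total.

2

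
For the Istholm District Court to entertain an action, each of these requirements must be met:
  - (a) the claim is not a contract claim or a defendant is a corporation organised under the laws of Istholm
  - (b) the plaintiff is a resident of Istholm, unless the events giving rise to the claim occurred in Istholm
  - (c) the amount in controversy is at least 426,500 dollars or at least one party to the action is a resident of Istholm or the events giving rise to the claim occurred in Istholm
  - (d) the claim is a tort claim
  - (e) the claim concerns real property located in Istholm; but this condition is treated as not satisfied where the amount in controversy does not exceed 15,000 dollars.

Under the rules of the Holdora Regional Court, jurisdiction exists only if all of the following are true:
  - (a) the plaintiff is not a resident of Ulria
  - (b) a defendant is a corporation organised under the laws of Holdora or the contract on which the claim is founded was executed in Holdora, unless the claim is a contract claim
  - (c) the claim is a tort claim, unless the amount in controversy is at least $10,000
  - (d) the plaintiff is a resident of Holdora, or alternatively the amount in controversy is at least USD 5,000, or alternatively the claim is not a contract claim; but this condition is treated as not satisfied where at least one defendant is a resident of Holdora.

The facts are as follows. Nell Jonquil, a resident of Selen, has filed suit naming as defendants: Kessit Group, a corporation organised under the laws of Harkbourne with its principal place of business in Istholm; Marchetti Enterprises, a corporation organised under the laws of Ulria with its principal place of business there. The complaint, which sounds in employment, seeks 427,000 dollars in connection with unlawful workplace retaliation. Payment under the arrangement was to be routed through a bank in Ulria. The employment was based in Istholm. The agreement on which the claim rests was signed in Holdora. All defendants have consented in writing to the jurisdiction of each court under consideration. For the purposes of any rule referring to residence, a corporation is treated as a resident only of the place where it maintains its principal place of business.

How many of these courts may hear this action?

The Istholm District Court:
  (a) The claim is an employment claim, not a contract claim — that alternative is enough. Condition met.
  (b) The plaintiff resides in Selen, not Istholm. However, the operative events occurred in Istholm, so the 'unless' proviso supplies this condition. Met.
  (c) The amount in controversy is USD 427,000, which meets the $426,500 floor, so this disjunct is met. Condition met.
  (d) The claim is an employment claim, not a tort claim. Condition not met.
  (e) The claim does not concern real property. Condition not met.
  → The court lacks jurisdiction.
The Holdora Regional Court:
  (a) The plaintiff resides in Selen, which is not Ulria. Satisfied.
  (b) The contract was executed in Holdora — that alternative is enough. Satisfied.
  (c) The claim is an employment claim, not a tort claim. The proviso rescues it, though: the amount in controversy is 427,000 dollars, which meets the 10,000 dollars floor. Condition met.
  (d) The amount in controversy is USD 427,000, which meets the 5,000 dollars floor, so this disjunct is met. The exception is not triggered, since no defendant resides in Holdora (they reside in Istholm, Ulria). Met.
  → Jurisdiction lies.
Courts with jurisdiction: the Holdora Regional Court — 1 in total.

1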